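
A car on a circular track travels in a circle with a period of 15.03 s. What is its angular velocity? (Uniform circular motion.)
ω = 2π/T = 2π/15.03 = 0.418 rad/s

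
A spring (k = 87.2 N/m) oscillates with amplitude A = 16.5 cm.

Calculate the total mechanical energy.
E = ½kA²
E = ½kA² = ½×87.2×(0.165)² = 1.187 J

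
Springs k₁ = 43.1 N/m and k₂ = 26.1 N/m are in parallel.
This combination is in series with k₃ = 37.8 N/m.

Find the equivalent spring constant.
k₁₂ = k₁ + k₂ = 69.2 N/m (parallel)
1/k_eq = 1/k₁₂ + 1/k₃ → k_eq = 24.45 N/m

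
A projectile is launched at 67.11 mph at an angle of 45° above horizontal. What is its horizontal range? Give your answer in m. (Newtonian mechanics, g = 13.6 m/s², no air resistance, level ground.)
R = v₀² sin(2θ) / g (with unit conversion) = 66.18 m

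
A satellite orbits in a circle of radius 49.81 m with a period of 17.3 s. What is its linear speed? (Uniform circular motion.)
v = 2πr/T = 2π×49.81/17.3 = 18.09 m/s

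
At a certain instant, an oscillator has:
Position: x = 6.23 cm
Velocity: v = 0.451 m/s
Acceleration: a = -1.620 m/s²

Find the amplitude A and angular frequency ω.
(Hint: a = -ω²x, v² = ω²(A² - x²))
a = −ω²x → ω = √(|a|/x) = √(1.62/0.0623) = 5.099 rad/s
v² = ω²(A² − x²) → A = √(x² + v²/ω²) = √(0.0623² + 0.451²/5.099²) = 0.1082 m = 10.82 cm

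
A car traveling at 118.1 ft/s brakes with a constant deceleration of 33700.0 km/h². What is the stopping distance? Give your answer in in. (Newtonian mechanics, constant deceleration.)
d = v₀² / (2a) (with unit conversion) = 9809.0 in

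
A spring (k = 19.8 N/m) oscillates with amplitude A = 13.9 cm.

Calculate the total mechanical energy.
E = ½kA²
E = ½kA² = ½×19.8×(0.139)² = 0.1913 J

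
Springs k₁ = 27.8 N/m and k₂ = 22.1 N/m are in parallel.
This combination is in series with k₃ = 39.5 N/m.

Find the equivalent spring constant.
k₁₂ = k₁ + k₂ = 49.9 N/m (parallel)
1/k_eq = 1/k₁₂ + 1/k₃ → k_eq = 22.05 N/m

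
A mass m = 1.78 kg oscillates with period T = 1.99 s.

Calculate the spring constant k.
T = 2π√(m/k) → k = m(2π/T)² = 1.78×(2π/1.99)² = 17.74 N/m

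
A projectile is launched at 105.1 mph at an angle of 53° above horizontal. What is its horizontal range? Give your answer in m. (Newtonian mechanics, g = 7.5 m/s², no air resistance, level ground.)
R = v₀² sin(2θ) / g (with unit conversion) = 282.9 m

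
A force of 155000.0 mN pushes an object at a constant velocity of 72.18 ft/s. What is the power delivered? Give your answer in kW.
P = Fv = 155 N × 22 m/s = 3410 W = 3.41 kW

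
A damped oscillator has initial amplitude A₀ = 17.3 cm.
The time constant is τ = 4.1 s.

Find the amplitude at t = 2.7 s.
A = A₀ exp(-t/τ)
A = A₀ exp(−t/τ) = 17.3×exp(−2.7/4.1) = 8.955 cm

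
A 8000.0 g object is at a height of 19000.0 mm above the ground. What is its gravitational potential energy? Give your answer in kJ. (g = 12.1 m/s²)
PE = mgh = 8 kg × 12.1 m/s² × 19 m = 1839 J = 1.839 kJ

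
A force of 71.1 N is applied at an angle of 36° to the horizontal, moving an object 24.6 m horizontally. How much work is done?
W = Fd cosθ = 71.1×24.6×cos(36°) = 1415.0 J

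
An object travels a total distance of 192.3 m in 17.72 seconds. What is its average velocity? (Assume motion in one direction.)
v_avg = Δd / Δt = 192.3 / 17.72 = 10.85 m/s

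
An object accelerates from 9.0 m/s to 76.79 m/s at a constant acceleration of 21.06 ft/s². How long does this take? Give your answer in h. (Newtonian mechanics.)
t = (v - v₀)/a (with unit conversion) = 0.002934 h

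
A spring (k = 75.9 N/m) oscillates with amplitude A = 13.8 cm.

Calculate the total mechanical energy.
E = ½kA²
E = ½kA² = ½×75.9×(0.138)² = 0.7227 J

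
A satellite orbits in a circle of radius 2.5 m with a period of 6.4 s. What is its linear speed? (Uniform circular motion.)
v = 2πr/T = 2π×2.5/6.4 = 2.45 m/s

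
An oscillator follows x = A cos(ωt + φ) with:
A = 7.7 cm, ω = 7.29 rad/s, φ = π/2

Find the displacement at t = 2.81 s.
x = A cos(ωt + φ) = 7.7×cos(7.29×2.81 + π/2) = -7.684 cm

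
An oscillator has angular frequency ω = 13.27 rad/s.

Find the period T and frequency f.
T = 2π/ω = 2π/13.27 = 0.4735 s; f = ω/2π = 2.112 Hz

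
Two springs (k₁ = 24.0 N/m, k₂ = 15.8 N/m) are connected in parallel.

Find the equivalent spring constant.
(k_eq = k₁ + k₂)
k_eq = k₁ + k₂ = 24.0 + 15.8 = 39.8 N/m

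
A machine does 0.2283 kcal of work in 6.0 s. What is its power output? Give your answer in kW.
P = W/t = 955.2 J / 6 s = 159.2 W = 0.1592 kW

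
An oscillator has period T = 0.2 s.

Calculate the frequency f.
f = 1/T = 1/0.2 = 5 Hz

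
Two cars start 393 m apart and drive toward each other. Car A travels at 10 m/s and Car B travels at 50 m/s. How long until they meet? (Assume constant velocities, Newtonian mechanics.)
Combined speed: v_combined = 10 + 50 = 60 m/s
Time to meet: t = d/60 = 393/60 = 6.55 s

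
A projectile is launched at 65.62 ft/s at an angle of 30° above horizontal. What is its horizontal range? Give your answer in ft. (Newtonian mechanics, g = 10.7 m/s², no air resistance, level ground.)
R = v₀² sin(2θ) / g (with unit conversion) = 106.2 ft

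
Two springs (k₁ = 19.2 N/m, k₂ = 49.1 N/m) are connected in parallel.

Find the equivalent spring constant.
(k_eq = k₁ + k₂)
k_eq = k₁ + k₂ = 19.2 + 49.1 = 68.3 N/m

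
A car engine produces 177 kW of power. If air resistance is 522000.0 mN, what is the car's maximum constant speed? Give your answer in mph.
P = Fv → v = P/F = 177000 W / 522 N = 339.1 m/s = 758.5 mph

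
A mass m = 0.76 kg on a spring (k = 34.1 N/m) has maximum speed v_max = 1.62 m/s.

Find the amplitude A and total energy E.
½mv²_max = ½kA² → A = v_max√(m/k) = 1.62×√(0.76/34.1) = 0.2418 m = 24.18 cm
E = ½mv²_max = ½×0.76×1.62² = 0.9973 J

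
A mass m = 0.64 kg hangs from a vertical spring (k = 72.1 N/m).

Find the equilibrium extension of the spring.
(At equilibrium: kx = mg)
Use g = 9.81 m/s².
x_eq = mg/k = 0.64×9.81/72.1 = 0.08708 m = 8.708 cm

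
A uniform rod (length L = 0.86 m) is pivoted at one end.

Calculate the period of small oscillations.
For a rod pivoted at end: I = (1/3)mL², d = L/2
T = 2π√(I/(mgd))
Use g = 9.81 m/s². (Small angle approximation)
I/m = (1/3)L² = 0.2465 m²; d = L/2 = 0.43 m
T = 2π√(I/(mgd)) = 2π√(0.2465/(9.81×0.43)) = 1.519 s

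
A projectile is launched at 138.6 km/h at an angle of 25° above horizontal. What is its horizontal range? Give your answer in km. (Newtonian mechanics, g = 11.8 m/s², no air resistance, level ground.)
R = v₀² sin(2θ) / g (with unit conversion) = 0.09623 km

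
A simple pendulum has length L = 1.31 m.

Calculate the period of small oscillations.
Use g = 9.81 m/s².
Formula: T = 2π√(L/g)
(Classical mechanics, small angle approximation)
T = 2π√(L/g) = 2π√(1.31/9.81) = 2.296 s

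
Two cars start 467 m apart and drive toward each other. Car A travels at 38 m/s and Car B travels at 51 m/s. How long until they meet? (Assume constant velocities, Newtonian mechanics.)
Combined speed: v_combined = 38 + 51 = 89 m/s
Time to meet: t = d/89 = 467/89 = 5.25 s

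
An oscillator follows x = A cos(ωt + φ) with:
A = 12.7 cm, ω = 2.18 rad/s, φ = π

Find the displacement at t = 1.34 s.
x = A cos(ωt + φ) = 12.7×cos(2.18×1.34 + π) = 12.39 cm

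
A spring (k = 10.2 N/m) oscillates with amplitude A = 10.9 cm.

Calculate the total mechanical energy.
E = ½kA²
E = ½kA² = ½×10.2×(0.109)² = 0.06059 J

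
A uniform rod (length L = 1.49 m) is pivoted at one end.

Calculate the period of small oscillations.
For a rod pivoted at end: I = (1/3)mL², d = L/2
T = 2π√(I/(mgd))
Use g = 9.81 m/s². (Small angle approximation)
I/m = (1/3)L² = 0.74 m²; d = L/2 = 0.745 m
T = 2π√(I/(mgd)) = 2π√(0.74/(9.81×0.745)) = 1.999 s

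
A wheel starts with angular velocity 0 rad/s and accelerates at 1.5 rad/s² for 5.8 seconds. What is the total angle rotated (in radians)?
θ = ω₀t + ½αt² = 0×5.8 + ½×1.5×5.8² = 25.23 rad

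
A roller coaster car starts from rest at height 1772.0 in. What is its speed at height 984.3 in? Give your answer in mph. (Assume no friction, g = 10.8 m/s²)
mgh₁ = ½mv₂² + mgh₂ → v₂ = √(2g(h₁−h₂)) = √(2×10.8×(45.01−25)) = 20.79 m/s = 46.5 mph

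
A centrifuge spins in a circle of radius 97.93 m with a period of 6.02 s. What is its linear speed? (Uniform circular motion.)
v = 2πr/T = 2π×97.93/6.02 = 102.21 m/s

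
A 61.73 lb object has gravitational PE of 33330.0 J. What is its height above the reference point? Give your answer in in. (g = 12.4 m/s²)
PE = mgh → h = PE/(mg) = 3.333e+04 J / (28 kg × 12.4 m/s²) = 96 m = 3779.0 in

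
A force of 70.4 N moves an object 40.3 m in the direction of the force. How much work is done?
W = Fd = 70.4×40.3 = 2837.1 J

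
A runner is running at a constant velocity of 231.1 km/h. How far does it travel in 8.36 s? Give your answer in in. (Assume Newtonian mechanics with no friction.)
d = vt (with unit conversion) = 21130.0 in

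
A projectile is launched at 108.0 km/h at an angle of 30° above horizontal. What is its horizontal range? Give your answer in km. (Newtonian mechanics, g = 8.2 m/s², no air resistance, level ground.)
R = v₀² sin(2θ) / g (with unit conversion) = 0.09505 km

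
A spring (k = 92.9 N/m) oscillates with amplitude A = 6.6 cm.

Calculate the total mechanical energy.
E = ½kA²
E = ½kA² = ½×92.9×(0.066)² = 0.2023 J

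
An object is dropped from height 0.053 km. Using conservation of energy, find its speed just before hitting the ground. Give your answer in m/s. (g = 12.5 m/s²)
mgh = ½mv² → v = √(2gh) = √(2×12.5×53) = 36.4 m/s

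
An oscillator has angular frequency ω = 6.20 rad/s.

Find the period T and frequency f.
T = 2π/ω = 2π/6.2 = 1.013 s; f = ω/2π = 0.9868 Hz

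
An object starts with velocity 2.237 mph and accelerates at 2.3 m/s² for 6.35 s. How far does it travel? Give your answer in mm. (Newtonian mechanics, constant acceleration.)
d = v₀t + ½at² (with unit conversion) = 52720.0 mm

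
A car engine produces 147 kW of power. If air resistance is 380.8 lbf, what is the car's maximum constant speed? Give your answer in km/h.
P = Fv → v = P/F = 147000 W / 1694 N = 86.78 m/s = 312.4 km/h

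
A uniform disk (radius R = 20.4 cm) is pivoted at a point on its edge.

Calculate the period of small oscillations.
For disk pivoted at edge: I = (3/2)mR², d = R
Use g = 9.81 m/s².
I/m = (3/2)R² = 0.06242 m²; d = R = 0.204 m
T = 2π√((3/2)R²/(gR)) = 2π√(3R/(2g)) = 1.11 s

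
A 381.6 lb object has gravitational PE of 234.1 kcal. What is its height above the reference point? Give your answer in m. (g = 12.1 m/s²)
PE = mgh → h = PE/(mg) = 9.795e+05 J / (173.1 kg × 12.1 m/s²) = 467.7 m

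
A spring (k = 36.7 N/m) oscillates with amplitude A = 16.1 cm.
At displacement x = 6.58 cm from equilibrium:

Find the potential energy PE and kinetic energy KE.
E_total = ½kA² = ½×36.7×(0.161)² = 0.4757 J
PE = ½kx² = ½×36.7×(0.0658)² = 0.07945 J
KE = E_total − PE = 0.3962 J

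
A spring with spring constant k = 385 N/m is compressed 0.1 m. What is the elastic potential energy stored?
PE = ½kx² = ½×385×0.1² = 1.925 J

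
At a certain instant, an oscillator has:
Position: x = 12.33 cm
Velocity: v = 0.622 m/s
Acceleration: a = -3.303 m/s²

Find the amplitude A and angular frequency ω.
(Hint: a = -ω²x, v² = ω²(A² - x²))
a = −ω²x → ω = √(|a|/x) = √(3.303/0.1233) = 5.176 rad/s
v² = ω²(A² − x²) → A = √(x² + v²/ω²) = √(0.1233² + 0.622²/5.176²) = 0.1722 m = 17.22 cm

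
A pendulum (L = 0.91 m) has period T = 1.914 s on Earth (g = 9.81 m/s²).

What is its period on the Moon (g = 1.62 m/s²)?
T = 2π√(L/g), so T_moon/T_earth = √(g_earth/g_moon)
T_moon = 2π√(0.91/1.62) = 4.709 s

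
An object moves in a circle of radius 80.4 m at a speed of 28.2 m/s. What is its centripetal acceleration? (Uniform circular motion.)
a_c = v²/r = 28.2²/80.4 = 795.24/80.4 = 9.89 m/s²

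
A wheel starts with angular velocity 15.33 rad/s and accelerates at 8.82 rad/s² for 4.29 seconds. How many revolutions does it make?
θ = ω₀t + ½αt² = 15.33×4.29 + ½×8.82×4.29² = 146.93 rad
Revolutions = θ/(2π) = 146.93/(2π) = 23.38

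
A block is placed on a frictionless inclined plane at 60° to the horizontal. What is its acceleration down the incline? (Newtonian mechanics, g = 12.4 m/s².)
a = g sin(θ) = 12.4 × sin(60°) = 12.4 × 0.866 = 10.74 m/s²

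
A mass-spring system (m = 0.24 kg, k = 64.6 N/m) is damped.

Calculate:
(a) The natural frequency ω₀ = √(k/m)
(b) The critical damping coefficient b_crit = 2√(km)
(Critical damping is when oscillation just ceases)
ω₀ = √(k/m) = √(64.6/0.24) = 16.41 rad/s
b_crit = 2√(km) = 2√(64.6×0.24) = 7.875 kg/s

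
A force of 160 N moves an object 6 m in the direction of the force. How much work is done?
W = Fd = 160×6 = 960.0 J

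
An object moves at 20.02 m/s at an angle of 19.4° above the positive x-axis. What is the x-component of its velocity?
vₓ = v cos(θ) = 20.02 × cos(19.4°) = 18.88 m/s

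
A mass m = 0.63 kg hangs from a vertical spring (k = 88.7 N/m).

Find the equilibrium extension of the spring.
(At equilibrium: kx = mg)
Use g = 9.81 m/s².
x_eq = mg/k = 0.63×9.81/88.7 = 0.06968 m = 6.968 cm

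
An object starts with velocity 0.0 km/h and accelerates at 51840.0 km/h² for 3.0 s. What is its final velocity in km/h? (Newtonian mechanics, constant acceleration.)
v = v₀ + at (with unit conversion) = 43.2 km/h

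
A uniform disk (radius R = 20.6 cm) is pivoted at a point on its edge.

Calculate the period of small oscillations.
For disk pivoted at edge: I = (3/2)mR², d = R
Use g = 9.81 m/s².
I/m = (3/2)R² = 0.06365 m²; d = R = 0.206 m
T = 2π√((3/2)R²/(gR)) = 2π√(3R/(2g)) = 1.115 s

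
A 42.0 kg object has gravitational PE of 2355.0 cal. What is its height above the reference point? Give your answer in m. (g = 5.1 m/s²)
PE = mgh → h = PE/(mg) = 9853 J / (42 kg × 5.1 m/s²) = 46 m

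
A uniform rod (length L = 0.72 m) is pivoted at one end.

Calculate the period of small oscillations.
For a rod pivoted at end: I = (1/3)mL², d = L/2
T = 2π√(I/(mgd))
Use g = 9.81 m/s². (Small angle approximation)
I/m = (1/3)L² = 0.1728 m²; d = L/2 = 0.36 m
T = 2π√(I/(mgd)) = 2π√(0.1728/(9.81×0.36)) = 1.39 s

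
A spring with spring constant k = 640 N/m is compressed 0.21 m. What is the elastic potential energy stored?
PE = ½kx² = ½×640×0.21² = 14.11 J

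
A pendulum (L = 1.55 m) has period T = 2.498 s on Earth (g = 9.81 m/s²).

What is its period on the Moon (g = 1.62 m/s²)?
T = 2π√(L/g), so T_moon/T_earth = √(g_earth/g_moon)
T_moon = 2π√(1.55/1.62) = 6.146 s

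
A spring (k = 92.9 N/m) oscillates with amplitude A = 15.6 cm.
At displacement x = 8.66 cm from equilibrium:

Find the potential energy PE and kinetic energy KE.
E_total = ½kA² = ½×92.9×(0.156)² = 1.13 J
PE = ½kx² = ½×92.9×(0.0866)² = 0.3484 J
KE = E_total − PE = 0.7821 J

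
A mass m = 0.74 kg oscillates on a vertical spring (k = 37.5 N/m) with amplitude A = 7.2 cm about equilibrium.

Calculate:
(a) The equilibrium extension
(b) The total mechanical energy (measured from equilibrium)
x_eq = mg/k = 0.74×9.81/37.5 = 0.1936 m = 19.36 cm
E = ½kA² = ½×37.5×(0.072)² = 0.0972 J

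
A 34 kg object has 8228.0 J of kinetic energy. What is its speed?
KE = ½mv² → v = √(2KE/m) = √(2×8228.0/34) = 22.0 m/s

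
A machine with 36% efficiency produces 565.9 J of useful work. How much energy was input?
W_in = W_out/η = 565.9/0.36 = 1571.9 J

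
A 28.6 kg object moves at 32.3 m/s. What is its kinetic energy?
KE = ½mv² = ½×28.6×32.3² = 14919.05 J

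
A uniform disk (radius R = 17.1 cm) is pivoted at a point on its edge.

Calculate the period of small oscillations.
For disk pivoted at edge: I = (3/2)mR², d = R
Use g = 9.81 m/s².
I/m = (3/2)R² = 0.04386 m²; d = R = 0.171 m
T = 2π√((3/2)R²/(gR)) = 2π√(3R/(2g)) = 1.016 s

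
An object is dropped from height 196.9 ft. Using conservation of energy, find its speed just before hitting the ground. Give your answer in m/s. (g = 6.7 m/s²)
mgh = ½mv² → v = √(2gh) = √(2×6.7×60.02) = 28.36 m/s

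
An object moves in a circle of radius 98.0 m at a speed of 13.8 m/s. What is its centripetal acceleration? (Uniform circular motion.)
a_c = v²/r = 13.8²/98.0 = 190.44/98.0 = 1.94 m/s²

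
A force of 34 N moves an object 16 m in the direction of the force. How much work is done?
W = Fd = 34×16 = 544.0 J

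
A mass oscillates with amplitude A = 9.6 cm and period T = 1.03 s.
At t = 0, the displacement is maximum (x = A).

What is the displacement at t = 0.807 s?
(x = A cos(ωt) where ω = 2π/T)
ω = 2π/T = 2π/1.03 = 6.1 rad/s
x = A cos(ωt) = 9.6×cos(6.1×0.807) = 2.005 cm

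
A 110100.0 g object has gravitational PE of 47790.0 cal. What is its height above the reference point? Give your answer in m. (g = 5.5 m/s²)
PE = mgh → h = PE/(mg) = 2e+05 J / (110.1 kg × 5.5 m/s²) = 330.2 m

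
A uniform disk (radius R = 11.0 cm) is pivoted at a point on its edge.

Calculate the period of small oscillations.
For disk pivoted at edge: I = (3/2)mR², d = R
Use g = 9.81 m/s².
I/m = (3/2)R² = 0.01815 m²; d = R = 0.11 m
T = 2π√((3/2)R²/(gR)) = 2π√(3R/(2g)) = 0.8149 s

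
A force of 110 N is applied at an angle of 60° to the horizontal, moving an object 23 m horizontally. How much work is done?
W = Fd cosθ = 110×23×cos(60°) = 1265.0 J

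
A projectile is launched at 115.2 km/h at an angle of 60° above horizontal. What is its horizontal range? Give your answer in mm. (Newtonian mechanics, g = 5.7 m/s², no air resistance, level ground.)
R = v₀² sin(2θ) / g (with unit conversion) = 155600.0 mm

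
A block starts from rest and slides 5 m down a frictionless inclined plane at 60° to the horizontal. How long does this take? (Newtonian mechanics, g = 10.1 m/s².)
a = g sin(θ) = 10.1 × sin(60°) = 8.75 m/s²
t = √(2d/a) = √(2 × 5 / 8.75) = 1.07 s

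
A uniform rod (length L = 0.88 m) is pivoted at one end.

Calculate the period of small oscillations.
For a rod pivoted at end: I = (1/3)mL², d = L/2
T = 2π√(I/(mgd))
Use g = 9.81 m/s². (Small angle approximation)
I/m = (1/3)L² = 0.2581 m²; d = L/2 = 0.44 m
T = 2π√(I/(mgd)) = 2π√(0.2581/(9.81×0.44)) = 1.537 s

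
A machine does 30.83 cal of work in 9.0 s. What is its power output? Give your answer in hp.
P = W/t = 129 J / 9 s = 14.33 W = 0.01922 hp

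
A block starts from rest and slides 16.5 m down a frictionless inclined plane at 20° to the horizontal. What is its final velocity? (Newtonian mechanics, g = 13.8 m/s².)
a = g sin(θ) = 13.8 × sin(20°) = 4.72 m/s²
v = √(2ad) = √(2 × 4.72 × 16.5) = 12.48 m/s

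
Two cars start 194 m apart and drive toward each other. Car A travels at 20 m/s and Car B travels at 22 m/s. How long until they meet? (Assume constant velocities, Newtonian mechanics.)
Combined speed: v_combined = 20 + 22 = 42 m/s
Time to meet: t = d/42 = 194/42 = 4.62 s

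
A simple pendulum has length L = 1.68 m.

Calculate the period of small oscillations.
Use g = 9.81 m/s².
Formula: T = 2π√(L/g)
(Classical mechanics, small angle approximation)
T = 2π√(L/g) = 2π√(1.68/9.81) = 2.6 s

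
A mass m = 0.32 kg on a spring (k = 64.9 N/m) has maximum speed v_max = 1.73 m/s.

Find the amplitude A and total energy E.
½mv²_max = ½kA² → A = v_max√(m/k) = 1.73×√(0.32/64.9) = 0.1215 m = 12.15 cm
E = ½mv²_max = ½×0.32×1.73² = 0.4789 J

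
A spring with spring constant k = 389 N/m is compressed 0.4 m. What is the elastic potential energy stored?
PE = ½kx² = ½×389×0.4² = 31.12 J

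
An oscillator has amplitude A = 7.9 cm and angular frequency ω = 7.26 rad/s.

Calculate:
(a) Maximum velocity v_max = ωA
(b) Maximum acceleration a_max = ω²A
v_max = ωA = 7.26×0.079 = 0.5735 m/s
a_max = ω²A = 7.26²×0.079 = 4.164 m/s²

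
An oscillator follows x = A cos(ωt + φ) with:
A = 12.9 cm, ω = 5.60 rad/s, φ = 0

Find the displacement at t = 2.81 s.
x = A cos(ωt + φ) = 12.9×cos(5.6×2.81 + 0) = -12.89 cm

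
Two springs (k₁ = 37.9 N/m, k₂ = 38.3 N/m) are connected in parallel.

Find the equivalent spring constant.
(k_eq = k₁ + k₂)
k_eq = k₁ + k₂ = 37.9 + 38.3 = 76.2 N/m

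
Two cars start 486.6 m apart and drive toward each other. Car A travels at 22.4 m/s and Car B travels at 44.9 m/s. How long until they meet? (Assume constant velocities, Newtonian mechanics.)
Combined speed: v_combined = 22.4 + 44.9 = 67.3 m/s
Time to meet: t = d/67.3 = 486.6/67.3 = 7.23 s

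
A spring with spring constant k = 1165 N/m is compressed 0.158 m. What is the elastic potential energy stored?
PE = ½kx² = ½×1165×0.158² = 14.54 J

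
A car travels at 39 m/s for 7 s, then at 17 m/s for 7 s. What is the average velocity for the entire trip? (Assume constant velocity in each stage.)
d₁ = v₁t₁ = 39 × 7 = 273 m
d₂ = v₂t₂ = 17 × 7 = 119 m
d_total = 392 m, t_total = 14 s
v_avg = d_total/t_total = 392/14 = 28.0 m/s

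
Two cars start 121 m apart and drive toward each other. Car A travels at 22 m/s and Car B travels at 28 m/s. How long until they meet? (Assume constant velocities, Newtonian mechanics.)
Combined speed: v_combined = 22 + 28 = 50 m/s
Time to meet: t = d/50 = 121/50 = 2.42 s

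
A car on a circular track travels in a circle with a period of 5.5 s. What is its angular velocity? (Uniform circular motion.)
ω = 2π/T = 2π/5.5 = 1.1424 rad/s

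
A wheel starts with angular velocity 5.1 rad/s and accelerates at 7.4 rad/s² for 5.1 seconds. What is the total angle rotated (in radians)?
θ = ω₀t + ½αt² = 5.1×5.1 + ½×7.4×5.1² = 122.25 rad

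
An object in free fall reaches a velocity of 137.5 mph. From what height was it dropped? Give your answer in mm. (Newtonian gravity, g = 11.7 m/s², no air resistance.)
h = v²/(2g) (with unit conversion) = 161500.0 mm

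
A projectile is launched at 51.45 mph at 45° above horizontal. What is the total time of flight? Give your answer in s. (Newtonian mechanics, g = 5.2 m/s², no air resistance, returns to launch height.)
T = 2v₀sin(θ)/g (with unit conversion) = 6.255 s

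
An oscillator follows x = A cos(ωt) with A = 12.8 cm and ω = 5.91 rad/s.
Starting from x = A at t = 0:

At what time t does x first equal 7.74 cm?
cos(ωt) = x/A = 7.74/12.8 = 0.6047
ωt = arccos(0.6047) = 0.9214 rad
t = 0.9214/5.91 = 0.1559 s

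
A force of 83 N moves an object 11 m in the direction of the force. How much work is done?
W = Fd = 83×11 = 913.0 J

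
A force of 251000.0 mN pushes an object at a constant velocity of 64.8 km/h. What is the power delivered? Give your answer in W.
P = Fv = 251 N × 18 m/s = 4518 W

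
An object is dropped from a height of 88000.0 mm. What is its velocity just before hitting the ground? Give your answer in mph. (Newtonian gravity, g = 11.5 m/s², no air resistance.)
v = √(2gh) (with unit conversion) = 100.6 mph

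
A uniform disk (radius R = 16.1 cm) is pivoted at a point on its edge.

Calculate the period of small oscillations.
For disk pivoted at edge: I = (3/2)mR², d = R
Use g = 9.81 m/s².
I/m = (3/2)R² = 0.03888 m²; d = R = 0.161 m
T = 2π√((3/2)R²/(gR)) = 2π√(3R/(2g)) = 0.9858 s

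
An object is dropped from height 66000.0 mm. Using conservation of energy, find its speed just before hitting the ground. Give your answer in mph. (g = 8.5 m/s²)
mgh = ½mv² → v = √(2gh) = √(2×8.5×66) = 33.5 m/s = 74.93 mph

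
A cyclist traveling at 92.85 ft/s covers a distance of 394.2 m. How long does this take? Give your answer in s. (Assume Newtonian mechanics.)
t = d/v (with unit conversion) = 13.93 s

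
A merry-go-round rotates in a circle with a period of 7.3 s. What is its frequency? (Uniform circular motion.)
f = 1/T = 1/7.3 = 0.137 Hz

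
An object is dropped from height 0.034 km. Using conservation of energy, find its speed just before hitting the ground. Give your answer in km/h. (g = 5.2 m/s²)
mgh = ½mv² → v = √(2gh) = √(2×5.2×34) = 18.8 m/s = 67.7 km/h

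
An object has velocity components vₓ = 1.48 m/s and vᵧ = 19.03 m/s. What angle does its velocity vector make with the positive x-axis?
θ = arctan(vᵧ/vₓ) = arctan(19.03/1.48) = 85.55°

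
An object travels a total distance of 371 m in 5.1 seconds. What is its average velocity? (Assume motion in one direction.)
v_avg = Δd / Δt = 371 / 5.1 = 72.75 m/s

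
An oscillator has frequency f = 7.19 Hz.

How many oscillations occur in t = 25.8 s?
n = f×t = 7.19×25.8 = 185.5 oscillations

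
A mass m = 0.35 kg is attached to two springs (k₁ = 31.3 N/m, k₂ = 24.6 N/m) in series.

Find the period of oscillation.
k_eq = k₁k₂/(k₁+k₂) = 13.77 N/m
T = 2π√(m/k_eq) = 2π√(0.35/13.77) = 1.002 s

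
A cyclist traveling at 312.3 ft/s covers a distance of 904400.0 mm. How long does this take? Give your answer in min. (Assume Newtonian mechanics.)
t = d/v (with unit conversion) = 0.1584 min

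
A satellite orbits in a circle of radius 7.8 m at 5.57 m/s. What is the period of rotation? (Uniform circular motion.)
T = 2πr/v = 2π×7.8/5.57 = 8.8 s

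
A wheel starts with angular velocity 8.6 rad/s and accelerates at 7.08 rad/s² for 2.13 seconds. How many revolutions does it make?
θ = ω₀t + ½αt² = 8.6×2.13 + ½×7.08×2.13² = 34.38 rad
Revolutions = θ/(2π) = 34.38/(2π) = 5.47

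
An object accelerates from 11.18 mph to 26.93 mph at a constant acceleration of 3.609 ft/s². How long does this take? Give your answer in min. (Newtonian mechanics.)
t = (v - v₀)/a (with unit conversion) = 0.1067 min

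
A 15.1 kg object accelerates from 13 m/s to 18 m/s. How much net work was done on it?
W_net = ΔKE = ½m(v₂² − v₁²) = ½×15.1×(18² − 13²) = 1170.25 J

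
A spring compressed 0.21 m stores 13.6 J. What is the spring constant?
PE = ½kx² → k = 2PE/x² = 2×13.6/0.21² = 616.8 N/m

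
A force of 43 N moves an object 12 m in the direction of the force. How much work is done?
W = Fd = 43×12 = 516.0 J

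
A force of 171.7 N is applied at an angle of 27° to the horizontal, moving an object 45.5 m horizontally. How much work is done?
W = Fd cosθ = 171.7×45.5×cos(27°) = 6960.9 J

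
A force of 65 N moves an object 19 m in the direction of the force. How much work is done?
W = Fd = 65×19 = 1235.0 J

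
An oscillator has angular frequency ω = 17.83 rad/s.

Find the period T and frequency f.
T = 2π/ω = 2π/17.83 = 0.3524 s; f = ω/2π = 2.838 Hz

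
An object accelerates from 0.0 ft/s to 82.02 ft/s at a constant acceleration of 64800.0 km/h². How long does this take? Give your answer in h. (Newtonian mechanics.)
t = (v - v₀)/a (with unit conversion) = 0.001389 h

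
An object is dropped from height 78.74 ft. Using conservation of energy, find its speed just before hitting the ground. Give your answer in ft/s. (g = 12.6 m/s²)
mgh = ½mv² → v = √(2gh) = √(2×12.6×24) = 24.59 m/s = 80.68 ft/s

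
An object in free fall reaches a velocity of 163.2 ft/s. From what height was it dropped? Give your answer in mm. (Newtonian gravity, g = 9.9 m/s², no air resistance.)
h = v²/(2g) (with unit conversion) = 125000.0 mm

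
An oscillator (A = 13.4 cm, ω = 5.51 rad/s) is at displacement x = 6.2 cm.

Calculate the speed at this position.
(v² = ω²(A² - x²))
v = ω√(A² − x²) = 5.51×√(0.134² − 0.062²) = 0.6546 m/s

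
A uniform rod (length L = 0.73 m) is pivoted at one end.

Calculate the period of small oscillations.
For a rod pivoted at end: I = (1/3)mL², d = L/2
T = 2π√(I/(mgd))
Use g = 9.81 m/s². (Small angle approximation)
I/m = (1/3)L² = 0.1776 m²; d = L/2 = 0.365 m
T = 2π√(I/(mgd)) = 2π√(0.1776/(9.81×0.365)) = 1.399 s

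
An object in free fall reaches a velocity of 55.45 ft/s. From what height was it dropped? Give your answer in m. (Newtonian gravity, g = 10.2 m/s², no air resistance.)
h = v²/(2g) (with unit conversion) = 14.0 m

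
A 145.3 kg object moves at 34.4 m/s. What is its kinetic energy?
KE = ½mv² = ½×145.3×34.4² = 85971.1 J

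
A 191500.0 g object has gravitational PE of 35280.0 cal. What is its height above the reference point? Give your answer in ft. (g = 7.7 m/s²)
PE = mgh → h = PE/(mg) = 1.476e+05 J / (191.5 kg × 7.7 m/s²) = 100.1 m = 328.4 ft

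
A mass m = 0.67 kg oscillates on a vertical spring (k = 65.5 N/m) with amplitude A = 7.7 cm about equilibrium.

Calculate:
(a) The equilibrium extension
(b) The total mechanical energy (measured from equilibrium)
x_eq = mg/k = 0.67×9.81/65.5 = 0.1003 m = 10.03 cm
E = ½kA² = ½×65.5×(0.077)² = 0.1942 J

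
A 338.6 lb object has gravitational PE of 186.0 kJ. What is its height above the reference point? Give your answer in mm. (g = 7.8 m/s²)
PE = mgh → h = PE/(mg) = 1.86e+05 J / (153.6 kg × 7.8 m/s²) = 155.3 m = 155300.0 mm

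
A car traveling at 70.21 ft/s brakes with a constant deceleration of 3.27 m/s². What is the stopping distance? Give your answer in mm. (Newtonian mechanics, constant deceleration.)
d = v₀² / (2a) (with unit conversion) = 70020.0 mm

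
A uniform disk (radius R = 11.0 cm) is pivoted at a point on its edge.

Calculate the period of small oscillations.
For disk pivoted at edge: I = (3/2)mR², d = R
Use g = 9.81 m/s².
I/m = (3/2)R² = 0.01815 m²; d = R = 0.11 m
T = 2π√((3/2)R²/(gR)) = 2π√(3R/(2g)) = 0.8149 s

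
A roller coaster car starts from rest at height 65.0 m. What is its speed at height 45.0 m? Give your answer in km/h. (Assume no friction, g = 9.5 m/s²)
mgh₁ = ½mv₂² + mgh₂ → v₂ = √(2g(h₁−h₂)) = √(2×9.5×(65−45)) = 19.49 m/s = 70.18 km/h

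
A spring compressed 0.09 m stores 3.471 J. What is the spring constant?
PE = ½kx² → k = 2PE/x² = 2×3.471/0.09² = 857.0 N/m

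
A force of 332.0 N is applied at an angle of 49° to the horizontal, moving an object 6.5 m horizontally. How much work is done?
W = Fd cosθ = 332.0×6.5×cos(49°) = 1415.8 J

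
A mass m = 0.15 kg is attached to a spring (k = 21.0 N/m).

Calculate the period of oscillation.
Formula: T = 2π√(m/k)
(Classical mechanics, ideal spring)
T = 2π√(m/k) = 2π√(0.15/21.0) = 0.531 s; f = 1/T = 1.883 Hz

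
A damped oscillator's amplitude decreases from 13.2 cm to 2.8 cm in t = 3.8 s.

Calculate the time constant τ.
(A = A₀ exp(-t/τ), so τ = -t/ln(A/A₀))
A/A₀ = 2.8/13.2 = 0.2121; ln(A/A₀) = -1.551
τ = −t/ln(A/A₀) = −3.8/-1.551 = 2.451 s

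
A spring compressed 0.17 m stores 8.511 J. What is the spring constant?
PE = ½kx² → k = 2PE/x² = 2×8.511/0.17² = 589.0 N/m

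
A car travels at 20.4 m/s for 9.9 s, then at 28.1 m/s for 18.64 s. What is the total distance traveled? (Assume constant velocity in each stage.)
d₁ = v₁t₁ = 20.4 × 9.9 = 201.96 m
d₂ = v₂t₂ = 28.1 × 18.64 = 523.784 m
d_total = 201.96 + 523.784 = 725.74 m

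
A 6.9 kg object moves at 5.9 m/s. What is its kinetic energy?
KE = ½mv² = ½×6.9×5.9² = 120.0945 J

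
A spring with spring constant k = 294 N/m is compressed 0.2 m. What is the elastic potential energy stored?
PE = ½kx² = ½×294×0.2² = 5.88 J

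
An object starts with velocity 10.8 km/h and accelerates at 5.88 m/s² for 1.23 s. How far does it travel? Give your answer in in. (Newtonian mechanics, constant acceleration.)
d = v₀t + ½at² (with unit conversion) = 320.4 in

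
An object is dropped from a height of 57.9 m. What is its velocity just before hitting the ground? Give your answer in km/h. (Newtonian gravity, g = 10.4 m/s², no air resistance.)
v = √(2gh) (with unit conversion) = 124.9 km/h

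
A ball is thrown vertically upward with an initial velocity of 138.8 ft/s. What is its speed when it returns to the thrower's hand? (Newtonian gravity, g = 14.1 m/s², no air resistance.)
By conservation of energy, the ball returns at the same speed = 138.8 ft/s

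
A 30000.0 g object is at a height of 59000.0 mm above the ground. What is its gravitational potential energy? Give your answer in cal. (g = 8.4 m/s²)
PE = mgh = 30 kg × 8.4 m/s² × 59 m = 1.487e+04 J = 3554.0 cal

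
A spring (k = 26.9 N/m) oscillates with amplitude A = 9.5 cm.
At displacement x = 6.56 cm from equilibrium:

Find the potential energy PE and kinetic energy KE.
E_total = ½kA² = ½×26.9×(0.095)² = 0.1214 J
PE = ½kx² = ½×26.9×(0.0656)² = 0.05788 J
KE = E_total − PE = 0.06351 J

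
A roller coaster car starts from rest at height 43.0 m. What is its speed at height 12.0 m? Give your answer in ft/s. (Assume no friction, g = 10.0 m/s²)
mgh₁ = ½mv₂² + mgh₂ → v₂ = √(2g(h₁−h₂)) = √(2×10.0×(43−12)) = 24.9 m/s = 81.69 ft/s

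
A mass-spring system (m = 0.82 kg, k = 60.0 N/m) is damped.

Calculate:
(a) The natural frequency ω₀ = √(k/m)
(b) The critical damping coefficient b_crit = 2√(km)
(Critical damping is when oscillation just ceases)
ω₀ = √(k/m) = √(60.0/0.82) = 8.554 rad/s
b_crit = 2√(km) = 2√(60.0×0.82) = 14.03 kg/s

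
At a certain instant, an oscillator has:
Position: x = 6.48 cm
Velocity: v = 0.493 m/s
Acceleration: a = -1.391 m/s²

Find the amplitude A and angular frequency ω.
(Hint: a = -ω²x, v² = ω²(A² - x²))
a = −ω²x → ω = √(|a|/x) = √(1.391/0.0648) = 4.633 rad/s
v² = ω²(A² − x²) → A = √(x² + v²/ω²) = √(0.0648² + 0.493²/4.633²) = 0.1246 m = 12.46 cm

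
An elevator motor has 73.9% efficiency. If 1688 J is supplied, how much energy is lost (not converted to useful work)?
W_out = η × W_in = 0.739×1688 = 1247.4 J
W_lost = W_in − W_out = 1688 − 1247.4 = 440.57 J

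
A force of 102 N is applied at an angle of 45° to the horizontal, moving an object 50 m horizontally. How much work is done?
W = Fd cosθ = 102×50×cos(45°) = 3606.2 J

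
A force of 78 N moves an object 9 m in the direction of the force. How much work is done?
W = Fd = 78×9 = 702.0 J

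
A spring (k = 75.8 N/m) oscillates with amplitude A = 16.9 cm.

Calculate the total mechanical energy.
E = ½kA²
E = ½kA² = ½×75.8×(0.169)² = 1.082 J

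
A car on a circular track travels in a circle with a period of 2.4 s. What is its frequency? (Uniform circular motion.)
f = 1/T = 1/2.4 = 0.4167 Hz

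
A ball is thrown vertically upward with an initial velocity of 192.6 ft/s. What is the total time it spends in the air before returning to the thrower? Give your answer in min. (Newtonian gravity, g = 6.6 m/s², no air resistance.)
t_total = 2v₀/g (with unit conversion) = 0.2965 min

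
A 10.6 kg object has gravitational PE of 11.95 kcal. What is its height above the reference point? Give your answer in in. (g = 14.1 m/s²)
PE = mgh → h = PE/(mg) = 5e+04 J / (10.6 kg × 14.1 m/s²) = 334.5 m = 13170.0 in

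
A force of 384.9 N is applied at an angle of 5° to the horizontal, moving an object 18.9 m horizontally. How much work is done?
W = Fd cosθ = 384.9×18.9×cos(5°) = 7246.9 J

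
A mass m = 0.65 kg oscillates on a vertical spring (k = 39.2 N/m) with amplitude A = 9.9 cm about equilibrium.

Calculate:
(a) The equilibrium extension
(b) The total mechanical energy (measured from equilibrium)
x_eq = mg/k = 0.65×9.81/39.2 = 0.1627 m = 16.27 cm
E = ½kA² = ½×39.2×(0.099)² = 0.1921 J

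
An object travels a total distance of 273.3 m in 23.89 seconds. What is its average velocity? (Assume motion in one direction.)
v_avg = Δd / Δt = 273.3 / 23.89 = 11.44 m/s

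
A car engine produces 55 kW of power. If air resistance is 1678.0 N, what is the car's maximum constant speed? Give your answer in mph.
P = Fv → v = P/F = 55000 W / 1678 N = 32.78 m/s = 73.32 mph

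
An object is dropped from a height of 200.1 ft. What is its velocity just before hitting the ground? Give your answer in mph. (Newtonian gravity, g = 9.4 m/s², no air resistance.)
v = √(2gh) (with unit conversion) = 75.75 mph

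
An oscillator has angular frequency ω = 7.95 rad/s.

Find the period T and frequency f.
T = 2π/ω = 2π/7.95 = 0.7903 s; f = ω/2π = 1.265 Hz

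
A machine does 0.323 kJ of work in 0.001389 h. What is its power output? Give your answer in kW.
P = W/t = 323 J / 5 s = 64.59 W = 0.06459 kW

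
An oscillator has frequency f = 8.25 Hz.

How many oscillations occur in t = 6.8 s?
n = f×t = 8.25×6.8 = 56.1 oscillations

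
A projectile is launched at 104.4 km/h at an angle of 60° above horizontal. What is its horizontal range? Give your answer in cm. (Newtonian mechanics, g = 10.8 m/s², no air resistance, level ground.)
R = v₀² sin(2θ) / g (with unit conversion) = 6744.0 cm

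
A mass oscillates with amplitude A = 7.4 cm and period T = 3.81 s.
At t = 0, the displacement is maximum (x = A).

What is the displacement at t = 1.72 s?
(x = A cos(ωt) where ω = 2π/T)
ω = 2π/T = 2π/3.81 = 1.649 rad/s
x = A cos(ωt) = 7.4×cos(1.649×1.72) = -7.058 cm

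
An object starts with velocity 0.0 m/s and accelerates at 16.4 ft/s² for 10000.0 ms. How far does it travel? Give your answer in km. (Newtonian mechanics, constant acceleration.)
d = v₀t + ½at² (with unit conversion) = 0.2499 km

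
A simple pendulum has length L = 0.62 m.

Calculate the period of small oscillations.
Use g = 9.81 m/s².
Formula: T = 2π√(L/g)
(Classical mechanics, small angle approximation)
T = 2π√(L/g) = 2π√(0.62/9.81) = 1.58 s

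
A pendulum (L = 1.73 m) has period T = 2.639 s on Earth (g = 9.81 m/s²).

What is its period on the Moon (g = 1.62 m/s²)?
T = 2π√(L/g), so T_moon/T_earth = √(g_earth/g_moon)
T_moon = 2π√(1.73/1.62) = 6.493 s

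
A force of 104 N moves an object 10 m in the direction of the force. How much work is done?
W = Fd = 104×10 = 1040.0 J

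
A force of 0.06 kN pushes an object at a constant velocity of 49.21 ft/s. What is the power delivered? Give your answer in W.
P = Fv = 60 N × 15 m/s = 900 W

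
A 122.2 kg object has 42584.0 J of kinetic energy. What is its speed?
KE = ½mv² → v = √(2KE/m) = √(2×42584.0/122.2) = 26.4 m/s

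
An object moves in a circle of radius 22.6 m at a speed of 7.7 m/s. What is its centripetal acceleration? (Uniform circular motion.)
a_c = v²/r = 7.7²/22.6 = 59.29/22.6 = 2.62 m/s²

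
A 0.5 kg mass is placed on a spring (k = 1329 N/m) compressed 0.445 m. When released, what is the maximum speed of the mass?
½kx² = ½mv² → v = x√(k/m) = 0.445×√(1329/0.5) = 22.94 m/s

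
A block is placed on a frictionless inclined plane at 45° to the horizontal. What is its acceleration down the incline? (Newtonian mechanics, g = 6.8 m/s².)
a = g sin(θ) = 6.8 × sin(45°) = 6.8 × 0.7071 = 4.81 m/s²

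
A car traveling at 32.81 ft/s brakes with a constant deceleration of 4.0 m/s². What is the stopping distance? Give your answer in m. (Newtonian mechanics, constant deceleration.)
d = v₀² / (2a) (with unit conversion) = 12.5 m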